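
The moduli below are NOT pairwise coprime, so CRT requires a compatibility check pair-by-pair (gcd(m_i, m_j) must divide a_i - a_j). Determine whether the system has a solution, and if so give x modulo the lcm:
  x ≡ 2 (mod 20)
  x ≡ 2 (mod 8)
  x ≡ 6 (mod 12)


Moduli 20, 8, 12 are not pairwise coprime, so CRT works modulo lcm(m_i) when all pairwise compatibility conditions hold.
Pairwise compatibility: gcd(m_i, m_j) must divide a_i - a_j for every pair.
Merge one congruence at a time:
  Start: x ≡ 2 (mod 20).
  Combine with x ≡ 2 (mod 8): gcd(20, 8) = 4; 2 - 2 = 0, which IS divisible by 4, so compatible.
    Write x = 2 + 20·t and substitute into x ≡ 2 (mod 8): 20·t ≡ 2 − 2 = 0 (mod 8).
    Divide the congruence (and modulus) by g = 4: 5·t ≡ 0 (mod 2).
    Reduce coefficients mod 2: 1·t ≡ 0 (mod 2).
    So t ≡ 0 (mod 2).
    Then x = 2 + 20·0 = 2, valid modulo lcm(20, 8) = 40: x ≡ 2 (mod 40).
  Combine with x ≡ 6 (mod 12): gcd(40, 12) = 4; 6 - 2 = 4, which IS divisible by 4, so compatible.
    Write x = 2 + 40·t and substitute into x ≡ 6 (mod 12): 40·t ≡ 6 − 2 = 4 (mod 12).
    Divide the congruence (and modulus) by g = 4: 10·t ≡ 1 (mod 3).
    Reduce coefficients mod 3: 1·t ≡ 1 (mod 3).
    So t ≡ 1 (mod 3).
    Then x = 2 + 40·1 = 42, valid modulo lcm(40, 12) = 120: x ≡ 42 (mod 120).
Verify: 42 mod 20 = 2, 42 mod 8 = 2, 42 mod 12 = 6.

x ≡ 42 (mod 120).


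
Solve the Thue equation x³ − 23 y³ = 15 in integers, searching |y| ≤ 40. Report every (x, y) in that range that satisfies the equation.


The equation is x³ - 23y³ = 15. For fixed y, x³ = 23·y³ + 15, so a solution requires the RHS to be a perfect cube.
Strategy: iterate y from -40 to 40, compute RHS = 23·y³ + 15, and check whether it is a (positive or negative) perfect cube.
Check small values of y:
  y = 0: RHS = 15 is not a perfect cube.
  y = 1: RHS = 38 is not a perfect cube.
  y = -1: RHS = -8 = (-2)³ ⇒ x = -2 works.
  y = 2: RHS = 199 is not a perfect cube.
  y = -2: RHS = -169 is not a perfect cube.
  y = 3: RHS = 636 is not a perfect cube.
  y = -3: RHS = -606 is not a perfect cube.
Continuing the search up to |y| = 40 finds no further solutions beyond those listed.
Collected solutions: (-2, -1).

Solutions (with |y| ≤ 40): (-2, -1).


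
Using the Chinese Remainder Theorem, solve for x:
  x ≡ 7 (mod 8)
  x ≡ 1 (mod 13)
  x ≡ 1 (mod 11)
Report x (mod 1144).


Moduli 8, 13, 11 are pairwise coprime; by CRT there is a unique solution modulo M = 8 · 13 · 11 = 1144.
Solve pairwise, accumulating the modulus:
  Start with x ≡ 7 (mod 8).
  Combine with x ≡ 1 (mod 13): since gcd(8, 13) = 1, we get a unique residue mod 104.
    Write x = 7 + 8·t and substitute into x ≡ 1 (mod 13): 8·t ≡ 1 − 7 = -6 (mod 13).
    Reduce coefficients mod 13: 8·t ≡ 7 (mod 13).
    The inverse of 8 mod 13 is 5 (since 8·5 = 40 = 3·13 + 1), so t ≡ 5·7 = 35 ≡ 9 (mod 13).
    Then x = 7 + 8·9 = 79, valid modulo lcm(8, 13) = 104: x ≡ 79 (mod 104).
  Combine with x ≡ 1 (mod 11): since gcd(104, 11) = 1, we get a unique residue mod 1144.
    Write x = 79 + 104·t and substitute into x ≡ 1 (mod 11): 104·t ≡ 1 − 79 = -78 (mod 11).
    Reduce coefficients mod 11: 5·t ≡ 10 (mod 11).
    The inverse of 5 mod 11 is 9 (since 5·9 = 45 = 4·11 + 1), so t ≡ 9·10 = 90 ≡ 2 (mod 11).
    Then x = 79 + 104·2 = 287, valid modulo lcm(104, 11) = 1144: x ≡ 287 (mod 1144).
Verify: 287 mod 8 = 7 ✓, 287 mod 13 = 1 ✓, 287 mod 11 = 1 ✓.

x ≡ 287 (mod 1144).


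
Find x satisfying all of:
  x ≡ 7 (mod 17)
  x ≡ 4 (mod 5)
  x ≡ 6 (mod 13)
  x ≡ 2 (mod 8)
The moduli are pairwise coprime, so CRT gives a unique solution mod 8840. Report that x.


Product of moduli M = 17 · 5 · 13 · 8 = 8840.
Merge one congruence at a time:
  Start: x ≡ 7 (mod 17).
  Combine with x ≡ 4 (mod 5); new modulus lcm = 85.
    Write x = 7 + 17·t and substitute into x ≡ 4 (mod 5): 17·t ≡ 4 − 7 = -3 (mod 5).
    Reduce coefficients mod 5: 2·t ≡ 2 (mod 5).
    The inverse of 2 mod 5 is 3 (since 2·3 = 6 = 1·5 + 1), so t ≡ 3·2 = 6 ≡ 1 (mod 5).
    Then x = 7 + 17·1 = 24, valid modulo lcm(17, 5) = 85: x ≡ 24 (mod 85).
  Combine with x ≡ 6 (mod 13); new modulus lcm = 1105.
    Write x = 24 + 85·t and substitute into x ≡ 6 (mod 13): 85·t ≡ 6 − 24 = -18 (mod 13).
    Reduce coefficients mod 13: 7·t ≡ 8 (mod 13).
    The inverse of 7 mod 13 is 2 (since 7·2 = 14 = 1·13 + 1), so t ≡ 2·8 = 16 ≡ 3 (mod 13).
    Then x = 24 + 85·3 = 279, valid modulo lcm(85, 13) = 1105: x ≡ 279 (mod 1105).
  Combine with x ≡ 2 (mod 8); new modulus lcm = 8840.
    Write x = 279 + 1105·t and substitute into x ≡ 2 (mod 8): 1105·t ≡ 2 − 279 = -277 (mod 8).
    Reduce coefficients mod 8: 1·t ≡ 3 (mod 8).
    So t ≡ 3 (mod 8).
    Then x = 279 + 1105·3 = 3594, valid modulo lcm(1105, 8) = 8840: x ≡ 3594 (mod 8840).
Verify against each original: 3594 mod 17 = 7, 3594 mod 5 = 4, 3594 mod 13 = 6, 3594 mod 8 = 2.

x ≡ 3594 (mod 8840).


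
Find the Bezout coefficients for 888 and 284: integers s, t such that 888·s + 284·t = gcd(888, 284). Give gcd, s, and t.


Euclidean algorithm on (888, 284) — divide until remainder is 0:
  888 = 3 · 284 + 36
  284 = 7 · 36 + 32
  36 = 1 · 32 + 4
  32 = 8 · 4 + 0
gcd(888, 284) = 4.
Track Bezout coefficients alongside the remainders: start with r₀ = 888 = a·1 + b·0 (s = 1, t = 0) and r₁ = 284 = a·0 + b·1 (s = 0, t = 1); each new remainder r_{k+1} = r_{k-1} − q_k·r_k inherits s_{k+1} = s_{k-1} − q_k·s_k, t_{k+1} = t_{k-1} − q_k·t_k, so r_k = a·s_k + b·t_k at every step:
  q = 3: r = 36, s = 1 − 3·0 = 1, t = 0 − 3·1 = -3  (check: 888·1 + 284·(-3) = 36)
  q = 7: r = 32, s = 0 − 7·1 = -7, t = 1 − 7·(-3) = 22  (check: 888·(-7) + 284·22 = 32)
  q = 1: r = 4, s = 1 − 1·(-7) = 8, t = -3 − 1·22 = -25  (check: 888·8 + 284·(-25) = 4)
The row with r = 4 (the gcd) gives the Bezout coefficients s = 8, t = -25.
Result: 888 · (8) + 284 · (-25) = 4.

gcd(888, 284) = 4; s = 8, t = -25 (check: 888·8 + 284·(-25) = 4).


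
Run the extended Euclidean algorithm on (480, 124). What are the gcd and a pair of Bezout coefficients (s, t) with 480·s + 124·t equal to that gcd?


Euclidean algorithm on (480, 124) — divide until remainder is 0:
  480 = 3 · 124 + 108
  124 = 1 · 108 + 16
  108 = 6 · 16 + 12
  16 = 1 · 12 + 4
  12 = 3 · 4 + 0
gcd(480, 124) = 4.
Track Bezout coefficients alongside the remainders: start with r₀ = 480 = a·1 + b·0 (s = 1, t = 0) and r₁ = 124 = a·0 + b·1 (s = 0, t = 1); each new remainder r_{k+1} = r_{k-1} − q_k·r_k inherits s_{k+1} = s_{k-1} − q_k·s_k, t_{k+1} = t_{k-1} − q_k·t_k, so r_k = a·s_k + b·t_k at every step:
  q = 3: r = 108, s = 1 − 3·0 = 1, t = 0 − 3·1 = -3  (check: 480·1 + 124·(-3) = 108)
  q = 1: r = 16, s = 0 − 1·1 = -1, t = 1 − 1·(-3) = 4  (check: 480·(-1) + 124·4 = 16)
  q = 6: r = 12, s = 1 − 6·(-1) = 7, t = -3 − 6·4 = -27  (check: 480·7 + 124·(-27) = 12)
  q = 1: r = 4, s = -1 − 1·7 = -8, t = 4 − 1·(-27) = 31  (check: 480·(-8) + 124·31 = 4)
The row with r = 4 (the gcd) gives the Bezout coefficients s = -8, t = 31.
Result: 480 · (-8) + 124 · (31) = 4.

gcd(480, 124) = 4; s = -8, t = 31 (check: 480·(-8) + 124·31 = 4).


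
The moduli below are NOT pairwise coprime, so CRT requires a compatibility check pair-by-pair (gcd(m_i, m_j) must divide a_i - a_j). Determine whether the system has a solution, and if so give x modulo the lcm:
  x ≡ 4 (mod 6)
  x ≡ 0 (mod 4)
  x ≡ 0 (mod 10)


Moduli 6, 4, 10 are not pairwise coprime, so CRT works modulo lcm(m_i) when all pairwise compatibility conditions hold.
Pairwise compatibility: gcd(m_i, m_j) must divide a_i - a_j for every pair.
Merge one congruence at a time:
  Start: x ≡ 4 (mod 6).
  Combine with x ≡ 0 (mod 4): gcd(6, 4) = 2; 0 - 4 = -4, which IS divisible by 2, so compatible.
    Write x = 4 + 6·t and substitute into x ≡ 0 (mod 4): 6·t ≡ 0 − 4 = -4 (mod 4).
    Divide the congruence (and modulus) by g = 2: 3·t ≡ -2 (mod 2).
    Reduce coefficients mod 2: 1·t ≡ 0 (mod 2).
    So t ≡ 0 (mod 2).
    Then x = 4 + 6·0 = 4, valid modulo lcm(6, 4) = 12: x ≡ 4 (mod 12).
  Combine with x ≡ 0 (mod 10): gcd(12, 10) = 2; 0 - 4 = -4, which IS divisible by 2, so compatible.
    Write x = 4 + 12·t and substitute into x ≡ 0 (mod 10): 12·t ≡ 0 − 4 = -4 (mod 10).
    Divide the congruence (and modulus) by g = 2: 6·t ≡ -2 (mod 5).
    Reduce coefficients mod 5: 1·t ≡ 3 (mod 5).
    So t ≡ 3 (mod 5).
    Then x = 4 + 12·3 = 40, valid modulo lcm(12, 10) = 60: x ≡ 40 (mod 60).
Verify: 40 mod 6 = 4, 40 mod 4 = 0, 40 mod 10 = 0.

x ≡ 40 (mod 60).


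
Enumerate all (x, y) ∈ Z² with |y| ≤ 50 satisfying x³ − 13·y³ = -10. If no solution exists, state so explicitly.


The equation is x³ - 13y³ = -10. For fixed y, x³ = 13·y³ − 10, so a solution requires the RHS to be a perfect cube.
Strategy: iterate y from -50 to 50, compute RHS = 13·y³ − 10, and check whether it is a (positive or negative) perfect cube.
Check small values of y:
  y = 0: RHS = -10 is not a perfect cube.
  y = 1: RHS = 3 is not a perfect cube.
  y = -1: RHS = -23 is not a perfect cube.
  y = 2: RHS = 94 is not a perfect cube.
  y = -2: RHS = -114 is not a perfect cube.
  y = 3: RHS = 341 is not a perfect cube.
  y = -3: RHS = -361 is not a perfect cube.
Continuing the search up to |y| = 50 finds no solutions either.
No (x, y) in the scanned range satisfies the equation.

No integer solutions with |y| ≤ 50.


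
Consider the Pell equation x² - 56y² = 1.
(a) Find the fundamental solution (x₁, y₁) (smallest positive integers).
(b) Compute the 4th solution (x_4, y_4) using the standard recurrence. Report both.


Step 1: Find the fundamental solution (x₁, y₁) of x² - 56y² = 1.
  Expand √56 as a continued fraction. a₀ = ⌊√56⌋ = 7; iterate m_{k+1} = d_k·a_k − m_k, d_{k+1} = (56 − m_{k+1}²)/d_k, a_{k+1} = ⌊(a₀ + m_{k+1})/d_{k+1}⌋ (starting m₀ = 0, d₀ = 1), with convergents p_k = a_k·p_{k-1} + p_{k-2}, q_k = a_k·q_{k-1} + q_{k-2} (p₋₁ = 1, q₋₁ = 0):
  k = 0: a₀ = 7; p₀/q₀ = 7/1; p₀² − 56·q₀² = 49 − 56 = -7.
  k = 1: m = 7, d = 7, a = ⌊(7 + 7)/7⌋ = 2; p/q = (2·7 + 1)/(2·1 + 0) = 15/2; p² − 56·q² = 225 − 224 = 1.
  The first convergent with p² − 56·q² = 1 gives the fundamental solution (x₁, y₁) = (15, 2).
Step 2: Apply the recurrence (x_{n+1}, y_{n+1}) = (x₁x_n + 56y₁y_n, x₁y_n + y₁x_n) repeatedly.
  From (x_1, y_1) = (15, 2): x_2 = 15·15 + 56·2·2 = 449; y_2 = 15·2 + 2·15 = 60.
  From (x_2, y_2) = (449, 60): x_3 = 15·449 + 56·2·60 = 13455; y_3 = 15·60 + 2·449 = 1798.
  From (x_3, y_3) = (13455, 1798): x_4 = 15·13455 + 56·2·1798 = 403201; y_4 = 15·1798 + 2·13455 = 53880.
Step 3: Verify x_4² - 56·y_4² = 162571046401 - 162571046400 = 1 (should be 1). ✓

(x_1, y_1) = (15, 2); (x_4, y_4) = (403201, 53880).


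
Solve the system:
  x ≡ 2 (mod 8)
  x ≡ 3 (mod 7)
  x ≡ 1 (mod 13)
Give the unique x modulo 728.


Moduli 8, 7, 13 are pairwise coprime; by CRT there is a unique solution modulo M = 8 · 7 · 13 = 728.
Solve pairwise, accumulating the modulus:
  Start with x ≡ 2 (mod 8).
  Combine with x ≡ 3 (mod 7): since gcd(8, 7) = 1, we get a unique residue mod 56.
    Write x = 2 + 8·t and substitute into x ≡ 3 (mod 7): 8·t ≡ 3 − 2 = 1 (mod 7).
    Reduce coefficients mod 7: 1·t ≡ 1 (mod 7).
    So t ≡ 1 (mod 7).
    Then x = 2 + 8·1 = 10, valid modulo lcm(8, 7) = 56: x ≡ 10 (mod 56).
  Combine with x ≡ 1 (mod 13): since gcd(56, 13) = 1, we get a unique residue mod 728.
    Write x = 10 + 56·t and substitute into x ≡ 1 (mod 13): 56·t ≡ 1 − 10 = -9 (mod 13).
    Reduce coefficients mod 13: 4·t ≡ 4 (mod 13).
    The inverse of 4 mod 13 is 10 (since 4·10 = 40 = 3·13 + 1), so t ≡ 10·4 = 40 ≡ 1 (mod 13).
    Then x = 10 + 56·1 = 66, valid modulo lcm(56, 13) = 728: x ≡ 66 (mod 728).
Verify: 66 mod 8 = 2 ✓, 66 mod 7 = 3 ✓, 66 mod 13 = 1 ✓.

x ≡ 66 (mod 728).


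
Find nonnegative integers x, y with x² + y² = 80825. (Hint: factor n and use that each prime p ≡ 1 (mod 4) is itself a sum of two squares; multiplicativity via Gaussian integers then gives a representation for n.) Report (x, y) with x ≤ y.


Step 1: Factor n = 80825 = 5^2 · 53 · 61.
Step 2: Check the mod-4 condition on each prime factor: 5 ≡ 1 (mod 4), exponent 2; 53 ≡ 1 (mod 4), exponent 1; 61 ≡ 1 (mod 4), exponent 1.
All primes ≡ 3 (mod 4) appear to even exponent (or don't appear), so by the two-squares theorem n IS expressible as a sum of two squares.
Step 3: Build a representation. Group n = k² · m with k = 5 and m = 53 · 61 = 3233 (a product of primes ≡ 1 (mod 4)); a representation of m scales to one of n via (k·x)² + (k·y)² = k²(x² + y²). Each prime p ≡ 1 (mod 4) is itself a sum of two squares; find a² by testing p − a² for a perfect square:
  53: 53 − 1² = 52, 53 − 2² = 49 = 7² ⇒ 53 = 2² + 7².
  61: 61 − 1² = 60, 61 − 2² = 57, 61 − 3² = 52, 61 − 4² = 45, 61 − 5² = 36 = 6² ⇒ 61 = 5² + 6².
  Combine using the Brahmagupta–Fibonacci identity (a² + b²)(c² + d²) = (ac − bd)² + (ad + bc)² = (ac + bd)² + (ad − bc)²:
  53 · 61 = 3233: from (2² + 7²)(5² + 6²), take (2·5 − 7·6, 2·6 + 7·5) = (10 − 42, 12 + 35) = (-32, 47); dropping signs (only squares matter) gives (32, 47); check 32² + 47² = 1024 + 2209 = 3233 ✓.
  Scale by k = 5: (5·32, 5·47) = (160, 235).
Step 4: Order so x ≤ y and verify: 160² + 235² = 25600 + 55225 = 80825 = n. ✓

n = 80825 = 160² + 235² (one valid representation with x ≤ y).


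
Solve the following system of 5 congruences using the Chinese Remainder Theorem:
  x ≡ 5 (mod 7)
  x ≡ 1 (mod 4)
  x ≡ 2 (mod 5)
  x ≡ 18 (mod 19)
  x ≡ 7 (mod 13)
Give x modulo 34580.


Product of moduli M = 7 · 4 · 5 · 19 · 13 = 34580.
Merge one congruence at a time:
  Start: x ≡ 5 (mod 7).
  Combine with x ≡ 1 (mod 4); new modulus lcm = 28.
    Write x = 5 + 7·t and substitute into x ≡ 1 (mod 4): 7·t ≡ 1 − 5 = -4 (mod 4).
    Reduce coefficients mod 4: 3·t ≡ 0 (mod 4).
    The inverse of 3 mod 4 is 3 (since 3·3 = 9 = 2·4 + 1), so t ≡ 3·0 = 0 ≡ 0 (mod 4).
    Then x = 5 + 7·0 = 5, valid modulo lcm(7, 4) = 28: x ≡ 5 (mod 28).
  Combine with x ≡ 2 (mod 5); new modulus lcm = 140.
    Write x = 5 + 28·t and substitute into x ≡ 2 (mod 5): 28·t ≡ 2 − 5 = -3 (mod 5).
    Reduce coefficients mod 5: 3·t ≡ 2 (mod 5).
    The inverse of 3 mod 5 is 2 (since 3·2 = 6 = 1·5 + 1), so t ≡ 2·2 = 4 ≡ 4 (mod 5).
    Then x = 5 + 28·4 = 117, valid modulo lcm(28, 5) = 140: x ≡ 117 (mod 140).
  Combine with x ≡ 18 (mod 19); new modulus lcm = 2660.
    Write x = 117 + 140·t and substitute into x ≡ 18 (mod 19): 140·t ≡ 18 − 117 = -99 (mod 19).
    Reduce coefficients mod 19: 7·t ≡ 15 (mod 19).
    The inverse of 7 mod 19 is 11 (since 7·11 = 77 = 4·19 + 1), so t ≡ 11·15 = 165 ≡ 13 (mod 19).
    Then x = 117 + 140·13 = 1937, valid modulo lcm(140, 19) = 2660: x ≡ 1937 (mod 2660).
  Combine with x ≡ 7 (mod 13); new modulus lcm = 34580.
    Write x = 1937 + 2660·t and substitute into x ≡ 7 (mod 13): 2660·t ≡ 7 − 1937 = -1930 (mod 13).
    Reduce coefficients mod 13: 8·t ≡ 7 (mod 13).
    The inverse of 8 mod 13 is 5 (since 8·5 = 40 = 3·13 + 1), so t ≡ 5·7 = 35 ≡ 9 (mod 13).
    Then x = 1937 + 2660·9 = 25877, valid modulo lcm(2660, 13) = 34580: x ≡ 25877 (mod 34580).
Verify against each original: 25877 mod 7 = 5, 25877 mod 4 = 1, 25877 mod 5 = 2, 25877 mod 19 = 18, 25877 mod 13 = 7.

x ≡ 25877 (mod 34580).


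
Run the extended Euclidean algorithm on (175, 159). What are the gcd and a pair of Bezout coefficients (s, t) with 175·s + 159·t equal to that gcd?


Euclidean algorithm on (175, 159) — divide until remainder is 0:
  175 = 1 · 159 + 16
  159 = 9 · 16 + 15
  16 = 1 · 15 + 1
  15 = 15 · 1 + 0
gcd(175, 159) = 1.
Track Bezout coefficients alongside the remainders: start with r₀ = 175 = a·1 + b·0 (s = 1, t = 0) and r₁ = 159 = a·0 + b·1 (s = 0, t = 1); each new remainder r_{k+1} = r_{k-1} − q_k·r_k inherits s_{k+1} = s_{k-1} − q_k·s_k, t_{k+1} = t_{k-1} − q_k·t_k, so r_k = a·s_k + b·t_k at every step:
  q = 1: r = 16, s = 1 − 1·0 = 1, t = 0 − 1·1 = -1  (check: 175·1 + 159·(-1) = 16)
  q = 9: r = 15, s = 0 − 9·1 = -9, t = 1 − 9·(-1) = 10  (check: 175·(-9) + 159·10 = 15)
  q = 1: r = 1, s = 1 − 1·(-9) = 10, t = -1 − 1·10 = -11  (check: 175·10 + 159·(-11) = 1)
The row with r = 1 (the gcd) gives the Bezout coefficients s = 10, t = -11.
Result: 175 · (10) + 159 · (-11) = 1.

gcd(175, 159) = 1; s = 10, t = -11 (check: 175·10 + 159·(-11) = 1).


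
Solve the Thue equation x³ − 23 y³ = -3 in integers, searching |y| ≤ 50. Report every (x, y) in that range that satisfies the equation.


The equation is x³ - 23y³ = -3. For fixed y, x³ = 23·y³ − 3, so a solution requires the RHS to be a perfect cube.
Strategy: iterate y from -50 to 50, compute RHS = 23·y³ − 3, and check whether it is a (positive or negative) perfect cube.
Check small values of y:
  y = 0: RHS = -3 is not a perfect cube.
  y = 1: RHS = 20 is not a perfect cube.
  y = -1: RHS = -26 is not a perfect cube.
  y = 2: RHS = 181 is not a perfect cube.
  y = -2: RHS = -187 is not a perfect cube.
  y = 3: RHS = 618 is not a perfect cube.
  y = -3: RHS = -624 is not a perfect cube.
Continuing the search up to |y| = 50 finds no solutions either.
No (x, y) in the scanned range satisfies the equation.

No integer solutions with |y| ≤ 50.


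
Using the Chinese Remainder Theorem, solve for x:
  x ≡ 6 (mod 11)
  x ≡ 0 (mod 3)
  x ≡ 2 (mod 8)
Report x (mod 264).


Moduli 11, 3, 8 are pairwise coprime; by CRT there is a unique solution modulo M = 11 · 3 · 8 = 264.
Solve pairwise, accumulating the modulus:
  Start with x ≡ 6 (mod 11).
  Combine with x ≡ 0 (mod 3): since gcd(11, 3) = 1, we get a unique residue mod 33.
    Write x = 6 + 11·t and substitute into x ≡ 0 (mod 3): 11·t ≡ 0 − 6 = -6 (mod 3).
    Reduce coefficients mod 3: 2·t ≡ 0 (mod 3).
    The inverse of 2 mod 3 is 2 (since 2·2 = 4 = 1·3 + 1), so t ≡ 2·0 = 0 ≡ 0 (mod 3).
    Then x = 6 + 11·0 = 6, valid modulo lcm(11, 3) = 33: x ≡ 6 (mod 33).
  Combine with x ≡ 2 (mod 8): since gcd(33, 8) = 1, we get a unique residue mod 264.
    Write x = 6 + 33·t and substitute into x ≡ 2 (mod 8): 33·t ≡ 2 − 6 = -4 (mod 8).
    Reduce coefficients mod 8: 1·t ≡ 4 (mod 8).
    So t ≡ 4 (mod 8).
    Then x = 6 + 33·4 = 138, valid modulo lcm(33, 8) = 264: x ≡ 138 (mod 264).
Verify: 138 mod 11 = 6 ✓, 138 mod 3 = 0 ✓, 138 mod 8 = 2 ✓.

x ≡ 138 (mod 264).


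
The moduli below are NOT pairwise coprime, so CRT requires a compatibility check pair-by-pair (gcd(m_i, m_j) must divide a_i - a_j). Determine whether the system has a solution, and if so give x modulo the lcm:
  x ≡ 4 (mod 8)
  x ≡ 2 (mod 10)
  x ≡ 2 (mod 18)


Moduli 8, 10, 18 are not pairwise coprime, so CRT works modulo lcm(m_i) when all pairwise compatibility conditions hold.
Pairwise compatibility: gcd(m_i, m_j) must divide a_i - a_j for every pair.
Merge one congruence at a time:
  Start: x ≡ 4 (mod 8).
  Combine with x ≡ 2 (mod 10): gcd(8, 10) = 2; 2 - 4 = -2, which IS divisible by 2, so compatible.
    Write x = 4 + 8·t and substitute into x ≡ 2 (mod 10): 8·t ≡ 2 − 4 = -2 (mod 10).
    Divide the congruence (and modulus) by g = 2: 4·t ≡ -1 (mod 5).
    Reduce coefficients mod 5: 4·t ≡ 4 (mod 5).
    The inverse of 4 mod 5 is 4 (since 4·4 = 16 = 3·5 + 1), so t ≡ 4·4 = 16 ≡ 1 (mod 5).
    Then x = 4 + 8·1 = 12, valid modulo lcm(8, 10) = 40: x ≡ 12 (mod 40).
  Combine with x ≡ 2 (mod 18): gcd(40, 18) = 2; 2 - 12 = -10, which IS divisible by 2, so compatible.
    Write x = 12 + 40·t and substitute into x ≡ 2 (mod 18): 40·t ≡ 2 − 12 = -10 (mod 18).
    Divide the congruence (and modulus) by g = 2: 20·t ≡ -5 (mod 9).
    Reduce coefficients mod 9: 2·t ≡ 4 (mod 9).
    The inverse of 2 mod 9 is 5 (since 2·5 = 10 = 1·9 + 1), so t ≡ 5·4 = 20 ≡ 2 (mod 9).
    Then x = 12 + 40·2 = 92, valid modulo lcm(40, 18) = 360: x ≡ 92 (mod 360).
Verify: 92 mod 8 = 4, 92 mod 10 = 2, 92 mod 18 = 2.

x ≡ 92 (mod 360).


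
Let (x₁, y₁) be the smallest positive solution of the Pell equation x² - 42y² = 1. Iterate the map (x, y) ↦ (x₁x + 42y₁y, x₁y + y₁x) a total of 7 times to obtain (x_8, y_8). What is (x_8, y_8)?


Step 1: Find the fundamental solution (x₁, y₁) of x² - 42y² = 1.
  Expand √42 as a continued fraction. a₀ = ⌊√42⌋ = 6; iterate m_{k+1} = d_k·a_k − m_k, d_{k+1} = (42 − m_{k+1}²)/d_k, a_{k+1} = ⌊(a₀ + m_{k+1})/d_{k+1}⌋ (starting m₀ = 0, d₀ = 1), with convergents p_k = a_k·p_{k-1} + p_{k-2}, q_k = a_k·q_{k-1} + q_{k-2} (p₋₁ = 1, q₋₁ = 0):
  k = 0: a₀ = 6; p₀/q₀ = 6/1; p₀² − 42·q₀² = 36 − 42 = -6.
  k = 1: m = 6, d = 6, a = ⌊(6 + 6)/6⌋ = 2; p/q = (2·6 + 1)/(2·1 + 0) = 13/2; p² − 42·q² = 169 − 168 = 1.
  The first convergent with p² − 42·q² = 1 gives the fundamental solution (x₁, y₁) = (13, 2).
Step 2: Apply the recurrence (x_{n+1}, y_{n+1}) = (x₁x_n + 42y₁y_n, x₁y_n + y₁x_n) repeatedly.
  From (x_1, y_1) = (13, 2): x_2 = 13·13 + 42·2·2 = 337; y_2 = 13·2 + 2·13 = 52.
  From (x_2, y_2) = (337, 52): x_3 = 13·337 + 42·2·52 = 8749; y_3 = 13·52 + 2·337 = 1350.
  From (x_3, y_3) = (8749, 1350): x_4 = 13·8749 + 42·2·1350 = 227137; y_4 = 13·1350 + 2·8749 = 35048.
  From (x_4, y_4) = (227137, 35048): x_5 = 13·227137 + 42·2·35048 = 5896813; y_5 = 13·35048 + 2·227137 = 909898.
  From (x_5, y_5) = (5896813, 909898): x_6 = 13·5896813 + 42·2·909898 = 153090001; y_6 = 13·909898 + 2·5896813 = 23622300.
  From (x_6, y_6) = (153090001, 23622300): x_7 = 13·153090001 + 42·2·23622300 = 3974443213; y_7 = 13·23622300 + 2·153090001 = 613269902.
  From (x_7, y_7) = (3974443213, 613269902): x_8 = 13·3974443213 + 42·2·613269902 = 103182433537; y_8 = 13·613269902 + 2·3974443213 = 15921395152.
Step 3: Verify x_8² - 42·y_8² = 10646614590617422330369 - 10646614590617422330368 = 1 (should be 1). ✓

(x_1, y_1) = (13, 2); (x_8, y_8) = (103182433537, 15921395152).


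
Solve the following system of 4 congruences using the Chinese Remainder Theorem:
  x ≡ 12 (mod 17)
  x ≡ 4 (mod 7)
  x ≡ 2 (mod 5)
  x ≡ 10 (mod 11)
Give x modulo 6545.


Product of moduli M = 17 · 7 · 5 · 11 = 6545.
Merge one congruence at a time:
  Start: x ≡ 12 (mod 17).
  Combine with x ≡ 4 (mod 7); new modulus lcm = 119.
    Write x = 12 + 17·t and substitute into x ≡ 4 (mod 7): 17·t ≡ 4 − 12 = -8 (mod 7).
    Reduce coefficients mod 7: 3·t ≡ 6 (mod 7).
    The inverse of 3 mod 7 is 5 (since 3·5 = 15 = 2·7 + 1), so t ≡ 5·6 = 30 ≡ 2 (mod 7).
    Then x = 12 + 17·2 = 46, valid modulo lcm(17, 7) = 119: x ≡ 46 (mod 119).
  Combine with x ≡ 2 (mod 5); new modulus lcm = 595.
    Write x = 46 + 119·t and substitute into x ≡ 2 (mod 5): 119·t ≡ 2 − 46 = -44 (mod 5).
    Reduce coefficients mod 5: 4·t ≡ 1 (mod 5).
    The inverse of 4 mod 5 is 4 (since 4·4 = 16 = 3·5 + 1), so t ≡ 4·1 = 4 ≡ 4 (mod 5).
    Then x = 46 + 119·4 = 522, valid modulo lcm(119, 5) = 595: x ≡ 522 (mod 595).
  Combine with x ≡ 10 (mod 11); new modulus lcm = 6545.
    Write x = 522 + 595·t and substitute into x ≡ 10 (mod 11): 595·t ≡ 10 − 522 = -512 (mod 11).
    Reduce coefficients mod 11: 1·t ≡ 5 (mod 11).
    So t ≡ 5 (mod 11).
    Then x = 522 + 595·5 = 3497, valid modulo lcm(595, 11) = 6545: x ≡ 3497 (mod 6545).
Verify against each original: 3497 mod 17 = 12, 3497 mod 7 = 4, 3497 mod 5 = 2, 3497 mod 11 = 10.

x ≡ 3497 (mod 6545).


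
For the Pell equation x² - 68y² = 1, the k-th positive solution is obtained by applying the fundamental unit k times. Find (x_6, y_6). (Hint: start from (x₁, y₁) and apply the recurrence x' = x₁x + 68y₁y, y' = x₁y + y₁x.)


Step 1: Find the fundamental solution (x₁, y₁) of x² - 68y² = 1.
  Expand √68 as a continued fraction. a₀ = ⌊√68⌋ = 8; iterate m_{k+1} = d_k·a_k − m_k, d_{k+1} = (68 − m_{k+1}²)/d_k, a_{k+1} = ⌊(a₀ + m_{k+1})/d_{k+1}⌋ (starting m₀ = 0, d₀ = 1), with convergents p_k = a_k·p_{k-1} + p_{k-2}, q_k = a_k·q_{k-1} + q_{k-2} (p₋₁ = 1, q₋₁ = 0):
  k = 0: a₀ = 8; p₀/q₀ = 8/1; p₀² − 68·q₀² = 64 − 68 = -4.
  k = 1: m = 8, d = 4, a = ⌊(8 + 8)/4⌋ = 4; p/q = (4·8 + 1)/(4·1 + 0) = 33/4; p² − 68·q² = 1089 − 1088 = 1.
  The first convergent with p² − 68·q² = 1 gives the fundamental solution (x₁, y₁) = (33, 4).
Step 2: Apply the recurrence (x_{n+1}, y_{n+1}) = (x₁x_n + 68y₁y_n, x₁y_n + y₁x_n) repeatedly.
  From (x_1, y_1) = (33, 4): x_2 = 33·33 + 68·4·4 = 2177; y_2 = 33·4 + 4·33 = 264.
  From (x_2, y_2) = (2177, 264): x_3 = 33·2177 + 68·4·264 = 143649; y_3 = 33·264 + 4·2177 = 17420.
  From (x_3, y_3) = (143649, 17420): x_4 = 33·143649 + 68·4·17420 = 9478657; y_4 = 33·17420 + 4·143649 = 1149456.
  From (x_4, y_4) = (9478657, 1149456): x_5 = 33·9478657 + 68·4·1149456 = 625447713; y_5 = 33·1149456 + 4·9478657 = 75846676.
  From (x_5, y_5) = (625447713, 75846676): x_6 = 33·625447713 + 68·4·75846676 = 41270070401; y_6 = 33·75846676 + 4·625447713 = 5004731160.
Step 3: Verify x_6² - 68·y_6² = 1703218710903496300801 - 1703218710903496300800 = 1 (should be 1). ✓

(x_1, y_1) = (33, 4); (x_6, y_6) = (41270070401, 5004731160).


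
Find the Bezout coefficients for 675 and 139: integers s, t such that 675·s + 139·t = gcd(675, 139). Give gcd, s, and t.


Euclidean algorithm on (675, 139) — divide until remainder is 0:
  675 = 4 · 139 + 119
  139 = 1 · 119 + 20
  119 = 5 · 20 + 19
  20 = 1 · 19 + 1
  19 = 19 · 1 + 0
gcd(675, 139) = 1.
Track Bezout coefficients alongside the remainders: start with r₀ = 675 = a·1 + b·0 (s = 1, t = 0) and r₁ = 139 = a·0 + b·1 (s = 0, t = 1); each new remainder r_{k+1} = r_{k-1} − q_k·r_k inherits s_{k+1} = s_{k-1} − q_k·s_k, t_{k+1} = t_{k-1} − q_k·t_k, so r_k = a·s_k + b·t_k at every step:
  q = 4: r = 119, s = 1 − 4·0 = 1, t = 0 − 4·1 = -4  (check: 675·1 + 139·(-4) = 119)
  q = 1: r = 20, s = 0 − 1·1 = -1, t = 1 − 1·(-4) = 5  (check: 675·(-1) + 139·5 = 20)
  q = 5: r = 19, s = 1 − 5·(-1) = 6, t = -4 − 5·5 = -29  (check: 675·6 + 139·(-29) = 19)
  q = 1: r = 1, s = -1 − 1·6 = -7, t = 5 − 1·(-29) = 34  (check: 675·(-7) + 139·34 = 1)
The row with r = 1 (the gcd) gives the Bezout coefficients s = -7, t = 34.
Result: 675 · (-7) + 139 · (34) = 1.

gcd(675, 139) = 1; s = -7, t = 34 (check: 675·(-7) + 139·34 = 1).


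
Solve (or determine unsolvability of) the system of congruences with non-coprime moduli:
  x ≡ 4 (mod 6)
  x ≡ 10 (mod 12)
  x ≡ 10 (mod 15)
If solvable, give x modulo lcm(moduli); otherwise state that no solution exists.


Moduli 6, 12, 15 are not pairwise coprime, so CRT works modulo lcm(m_i) when all pairwise compatibility conditions hold.
Pairwise compatibility: gcd(m_i, m_j) must divide a_i - a_j for every pair.
Merge one congruence at a time:
  Start: x ≡ 4 (mod 6).
  Combine with x ≡ 10 (mod 12): gcd(6, 12) = 6; 10 - 4 = 6, which IS divisible by 6, so compatible.
    Write x = 4 + 6·t and substitute into x ≡ 10 (mod 12): 6·t ≡ 10 − 4 = 6 (mod 12).
    Divide the congruence (and modulus) by g = 6: 1·t ≡ 1 (mod 2).
    So t ≡ 1 (mod 2).
    Then x = 4 + 6·1 = 10, valid modulo lcm(6, 12) = 12: x ≡ 10 (mod 12).
  Combine with x ≡ 10 (mod 15): gcd(12, 15) = 3; 10 - 10 = 0, which IS divisible by 3, so compatible.
    Write x = 10 + 12·t and substitute into x ≡ 10 (mod 15): 12·t ≡ 10 − 10 = 0 (mod 15).
    Divide the congruence (and modulus) by g = 3: 4·t ≡ 0 (mod 5).
    The inverse of 4 mod 5 is 4 (since 4·4 = 16 = 3·5 + 1), so t ≡ 4·0 = 0 ≡ 0 (mod 5).
    Then x = 10 + 12·0 = 10, valid modulo lcm(12, 15) = 60: x ≡ 10 (mod 60).
Verify: 10 mod 6 = 4, 10 mod 12 = 10, 10 mod 15 = 10.

x ≡ 10 (mod 60).


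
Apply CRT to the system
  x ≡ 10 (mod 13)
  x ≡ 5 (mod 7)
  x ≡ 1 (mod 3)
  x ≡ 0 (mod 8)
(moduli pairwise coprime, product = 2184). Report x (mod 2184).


Product of moduli M = 13 · 7 · 3 · 8 = 2184.
Merge one congruence at a time:
  Start: x ≡ 10 (mod 13).
  Combine with x ≡ 5 (mod 7); new modulus lcm = 91.
    Write x = 10 + 13·t and substitute into x ≡ 5 (mod 7): 13·t ≡ 5 − 10 = -5 (mod 7).
    Reduce coefficients mod 7: 6·t ≡ 2 (mod 7).
    The inverse of 6 mod 7 is 6 (since 6·6 = 36 = 5·7 + 1), so t ≡ 6·2 = 12 ≡ 5 (mod 7).
    Then x = 10 + 13·5 = 75, valid modulo lcm(13, 7) = 91: x ≡ 75 (mod 91).
  Combine with x ≡ 1 (mod 3); new modulus lcm = 273.
    Write x = 75 + 91·t and substitute into x ≡ 1 (mod 3): 91·t ≡ 1 − 75 = -74 (mod 3).
    Reduce coefficients mod 3: 1·t ≡ 1 (mod 3).
    So t ≡ 1 (mod 3).
    Then x = 75 + 91·1 = 166, valid modulo lcm(91, 3) = 273: x ≡ 166 (mod 273).
  Combine with x ≡ 0 (mod 8); new modulus lcm = 2184.
    Write x = 166 + 273·t and substitute into x ≡ 0 (mod 8): 273·t ≡ 0 − 166 = -166 (mod 8).
    Reduce coefficients mod 8: 1·t ≡ 2 (mod 8).
    So t ≡ 2 (mod 8).
    Then x = 166 + 273·2 = 712, valid modulo lcm(273, 8) = 2184: x ≡ 712 (mod 2184).
Verify against each original: 712 mod 13 = 10, 712 mod 7 = 5, 712 mod 3 = 1, 712 mod 8 = 0.

x ≡ 712 (mod 2184).


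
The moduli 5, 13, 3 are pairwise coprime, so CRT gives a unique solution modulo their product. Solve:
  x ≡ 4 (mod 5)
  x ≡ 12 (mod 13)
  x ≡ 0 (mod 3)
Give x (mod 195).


Moduli 5, 13, 3 are pairwise coprime; by CRT there is a unique solution modulo M = 5 · 13 · 3 = 195.
Solve pairwise, accumulating the modulus:
  Start with x ≡ 4 (mod 5).
  Combine with x ≡ 12 (mod 13): since gcd(5, 13) = 1, we get a unique residue mod 65.
    Write x = 4 + 5·t and substitute into x ≡ 12 (mod 13): 5·t ≡ 12 − 4 = 8 (mod 13).
    The inverse of 5 mod 13 is 8 (since 5·8 = 40 = 3·13 + 1), so t ≡ 8·8 = 64 ≡ 12 (mod 13).
    Then x = 4 + 5·12 = 64, valid modulo lcm(5, 13) = 65: x ≡ 64 (mod 65).
  Combine with x ≡ 0 (mod 3): since gcd(65, 3) = 1, we get a unique residue mod 195.
    Write x = 64 + 65·t and substitute into x ≡ 0 (mod 3): 65·t ≡ 0 − 64 = -64 (mod 3).
    Reduce coefficients mod 3: 2·t ≡ 2 (mod 3).
    The inverse of 2 mod 3 is 2 (since 2·2 = 4 = 1·3 + 1), so t ≡ 2·2 = 4 ≡ 1 (mod 3).
    Then x = 64 + 65·1 = 129, valid modulo lcm(65, 3) = 195: x ≡ 129 (mod 195).
Verify: 129 mod 5 = 4 ✓, 129 mod 13 = 12 ✓, 129 mod 3 = 0 ✓.

x ≡ 129 (mod 195).


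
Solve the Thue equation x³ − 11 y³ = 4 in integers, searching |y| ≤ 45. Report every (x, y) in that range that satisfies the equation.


The equation is x³ - 11y³ = 4. For fixed y, x³ = 11·y³ + 4, so a solution requires the RHS to be a perfect cube.
Strategy: iterate y from -45 to 45, compute RHS = 11·y³ + 4, and check whether it is a (positive or negative) perfect cube.
Check small values of y:
  y = 0: RHS = 4 is not a perfect cube.
  y = 1: RHS = 15 is not a perfect cube.
  y = -1: RHS = -7 is not a perfect cube.
  y = 2: RHS = 92 is not a perfect cube.
  y = -2: RHS = -84 is not a perfect cube.
  y = 3: RHS = 301 is not a perfect cube.
  y = -3: RHS = -293 is not a perfect cube.
Continuing the search up to |y| = 45 finds no solutions either.
No (x, y) in the scanned range satisfies the equation.

No integer solutions with |y| ≤ 45.


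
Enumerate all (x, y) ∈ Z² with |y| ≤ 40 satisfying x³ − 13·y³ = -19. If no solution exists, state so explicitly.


The equation is x³ - 13y³ = -19. For fixed y, x³ = 13·y³ − 19, so a solution requires the RHS to be a perfect cube.
Strategy: iterate y from -40 to 40, compute RHS = 13·y³ − 19, and check whether it is a (positive or negative) perfect cube.
Check small values of y:
  y = 0: RHS = -19 is not a perfect cube.
  y = 1: RHS = -6 is not a perfect cube.
  y = -1: RHS = -32 is not a perfect cube.
  y = 2: RHS = 85 is not a perfect cube.
  y = -2: RHS = -123 is not a perfect cube.
  y = 3: RHS = 332 is not a perfect cube.
  y = -3: RHS = -370 is not a perfect cube.
Continuing the search up to |y| = 40 finds no solutions either.
No (x, y) in the scanned range satisfies the equation.

No integer solutions with |y| ≤ 40.


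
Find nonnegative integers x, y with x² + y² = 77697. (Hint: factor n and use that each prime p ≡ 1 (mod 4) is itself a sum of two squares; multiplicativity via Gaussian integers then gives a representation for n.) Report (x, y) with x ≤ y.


Step 1: Factor n = 77697 = 3^2 · 89 · 97.
Step 2: Check the mod-4 condition on each prime factor: 3 ≡ 3 (mod 4), exponent 2 (must be even); 89 ≡ 1 (mod 4), exponent 1; 97 ≡ 1 (mod 4), exponent 1.
All primes ≡ 3 (mod 4) appear to even exponent (or don't appear), so by the two-squares theorem n IS expressible as a sum of two squares.
Step 3: Build a representation. Group n = k² · m with k = 3 and m = 89 · 97 = 8633 (a product of primes ≡ 1 (mod 4)); a representation of m scales to one of n via (k·x)² + (k·y)² = k²(x² + y²). Each prime p ≡ 1 (mod 4) is itself a sum of two squares; find a² by testing p − a² for a perfect square:
  89: 89 − 1² = 88, 89 − 2² = 85, 89 − 3² = 80, 89 − 4² = 73, 89 − 5² = 64 = 8² ⇒ 89 = 5² + 8².
  97: 97 − 1² = 96, 97 − 2² = 93, 97 − 3² = 88, 97 − 4² = 81 = 9² ⇒ 97 = 4² + 9².
  Combine using the Brahmagupta–Fibonacci identity (a² + b²)(c² + d²) = (ac − bd)² + (ad + bc)² = (ac + bd)² + (ad − bc)²:
  89 · 97 = 8633: from (5² + 8²)(4² + 9²), take (5·4 − 8·9, 5·9 + 8·4) = (20 − 72, 45 + 32) = (-52, 77); dropping signs (only squares matter) gives (52, 77); check 52² + 77² = 2704 + 5929 = 8633 ✓.
  Scale by k = 3: (3·52, 3·77) = (156, 231).
Step 4: Order so x ≤ y and verify: 156² + 231² = 24336 + 53361 = 77697 = n. ✓

n = 77697 = 156² + 231² (one valid representation with x ≤ y).


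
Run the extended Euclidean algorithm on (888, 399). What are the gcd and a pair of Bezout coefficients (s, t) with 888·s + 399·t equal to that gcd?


Euclidean algorithm on (888, 399) — divide until remainder is 0:
  888 = 2 · 399 + 90
  399 = 4 · 90 + 39
  90 = 2 · 39 + 12
  39 = 3 · 12 + 3
  12 = 4 · 3 + 0
gcd(888, 399) = 3.
Track Bezout coefficients alongside the remainders: start with r₀ = 888 = a·1 + b·0 (s = 1, t = 0) and r₁ = 399 = a·0 + b·1 (s = 0, t = 1); each new remainder r_{k+1} = r_{k-1} − q_k·r_k inherits s_{k+1} = s_{k-1} − q_k·s_k, t_{k+1} = t_{k-1} − q_k·t_k, so r_k = a·s_k + b·t_k at every step:
  q = 2: r = 90, s = 1 − 2·0 = 1, t = 0 − 2·1 = -2  (check: 888·1 + 399·(-2) = 90)
  q = 4: r = 39, s = 0 − 4·1 = -4, t = 1 − 4·(-2) = 9  (check: 888·(-4) + 399·9 = 39)
  q = 2: r = 12, s = 1 − 2·(-4) = 9, t = -2 − 2·9 = -20  (check: 888·9 + 399·(-20) = 12)
  q = 3: r = 3, s = -4 − 3·9 = -31, t = 9 − 3·(-20) = 69  (check: 888·(-31) + 399·69 = 3)
The row with r = 3 (the gcd) gives the Bezout coefficients s = -31, t = 69.
Result: 888 · (-31) + 399 · (69) = 3.

gcd(888, 399) = 3; s = -31, t = 69 (check: 888·(-31) + 399·69 = 3).


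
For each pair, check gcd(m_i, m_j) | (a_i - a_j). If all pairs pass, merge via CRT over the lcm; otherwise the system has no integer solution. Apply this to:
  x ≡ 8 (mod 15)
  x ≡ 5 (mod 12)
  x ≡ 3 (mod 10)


Moduli 15, 12, 10 are not pairwise coprime, so CRT works modulo lcm(m_i) when all pairwise compatibility conditions hold.
Pairwise compatibility: gcd(m_i, m_j) must divide a_i - a_j for every pair.
Merge one congruence at a time:
  Start: x ≡ 8 (mod 15).
  Combine with x ≡ 5 (mod 12): gcd(15, 12) = 3; 5 - 8 = -3, which IS divisible by 3, so compatible.
    Write x = 8 + 15·t and substitute into x ≡ 5 (mod 12): 15·t ≡ 5 − 8 = -3 (mod 12).
    Divide the congruence (and modulus) by g = 3: 5·t ≡ -1 (mod 4).
    Reduce coefficients mod 4: 1·t ≡ 3 (mod 4).
    So t ≡ 3 (mod 4).
    Then x = 8 + 15·3 = 53, valid modulo lcm(15, 12) = 60: x ≡ 53 (mod 60).
  Combine with x ≡ 3 (mod 10): gcd(60, 10) = 10; 3 - 53 = -50, which IS divisible by 10, so compatible.
    Write x = 53 + 60·t and substitute into x ≡ 3 (mod 10): 60·t ≡ 3 − 53 = -50 (mod 10).
    Divide the congruence (and modulus) by g = 10: 6·t ≡ -5 (mod 1).
    Modulo 1 every t works; take t = 0.
    Then x = 53 + 60·0 = 53, valid modulo lcm(60, 10) = 60: x ≡ 53 (mod 60).
Verify: 53 mod 15 = 8, 53 mod 12 = 5, 53 mod 10 = 3.

x ≡ 53 (mod 60).


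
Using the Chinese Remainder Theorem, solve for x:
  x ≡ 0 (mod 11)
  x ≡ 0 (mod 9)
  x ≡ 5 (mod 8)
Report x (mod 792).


Moduli 11, 9, 8 are pairwise coprime; by CRT there is a unique solution modulo M = 11 · 9 · 8 = 792.
Solve pairwise, accumulating the modulus:
  Start with x ≡ 0 (mod 11).
  Combine with x ≡ 0 (mod 9): since gcd(11, 9) = 1, we get a unique residue mod 99.
    Write x = 0 + 11·t and substitute into x ≡ 0 (mod 9): 11·t ≡ 0 − 0 = 0 (mod 9).
    Reduce coefficients mod 9: 2·t ≡ 0 (mod 9).
    The inverse of 2 mod 9 is 5 (since 2·5 = 10 = 1·9 + 1), so t ≡ 5·0 = 0 ≡ 0 (mod 9).
    Then x = 0 + 11·0 = 0, valid modulo lcm(11, 9) = 99: x ≡ 0 (mod 99).
  Combine with x ≡ 5 (mod 8): since gcd(99, 8) = 1, we get a unique residue mod 792.
    Write x = 0 + 99·t and substitute into x ≡ 5 (mod 8): 99·t ≡ 5 − 0 = 5 (mod 8).
    Reduce coefficients mod 8: 3·t ≡ 5 (mod 8).
    The inverse of 3 mod 8 is 3 (since 3·3 = 9 = 1·8 + 1), so t ≡ 3·5 = 15 ≡ 7 (mod 8).
    Then x = 0 + 99·7 = 693, valid modulo lcm(99, 8) = 792: x ≡ 693 (mod 792).
Verify: 693 mod 11 = 0 ✓, 693 mod 9 = 0 ✓, 693 mod 8 = 5 ✓.

x ≡ 693 (mod 792).


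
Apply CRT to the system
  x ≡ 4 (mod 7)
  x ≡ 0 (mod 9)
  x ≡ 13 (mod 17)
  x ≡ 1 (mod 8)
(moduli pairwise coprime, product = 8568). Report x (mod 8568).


Product of moduli M = 7 · 9 · 17 · 8 = 8568.
Merge one congruence at a time:
  Start: x ≡ 4 (mod 7).
  Combine with x ≡ 0 (mod 9); new modulus lcm = 63.
    Write x = 4 + 7·t and substitute into x ≡ 0 (mod 9): 7·t ≡ 0 − 4 = -4 (mod 9).
    Reduce coefficients mod 9: 7·t ≡ 5 (mod 9).
    The inverse of 7 mod 9 is 4 (since 7·4 = 28 = 3·9 + 1), so t ≡ 4·5 = 20 ≡ 2 (mod 9).
    Then x = 4 + 7·2 = 18, valid modulo lcm(7, 9) = 63: x ≡ 18 (mod 63).
  Combine with x ≡ 13 (mod 17); new modulus lcm = 1071.
    Write x = 18 + 63·t and substitute into x ≡ 13 (mod 17): 63·t ≡ 13 − 18 = -5 (mod 17).
    Reduce coefficients mod 17: 12·t ≡ 12 (mod 17).
    The inverse of 12 mod 17 is 10 (since 12·10 = 120 = 7·17 + 1), so t ≡ 10·12 = 120 ≡ 1 (mod 17).
    Then x = 18 + 63·1 = 81, valid modulo lcm(63, 17) = 1071: x ≡ 81 (mod 1071).
  Combine with x ≡ 1 (mod 8); new modulus lcm = 8568.
    Write x = 81 + 1071·t and substitute into x ≡ 1 (mod 8): 1071·t ≡ 1 − 81 = -80 (mod 8).
    Reduce coefficients mod 8: 7·t ≡ 0 (mod 8).
    The inverse of 7 mod 8 is 7 (since 7·7 = 49 = 6·8 + 1), so t ≡ 7·0 = 0 ≡ 0 (mod 8).
    Then x = 81 + 1071·0 = 81, valid modulo lcm(1071, 8) = 8568: x ≡ 81 (mod 8568).
Verify against each original: 81 mod 7 = 4, 81 mod 9 = 0, 81 mod 17 = 13, 81 mod 8 = 1.

x ≡ 81 (mod 8568).


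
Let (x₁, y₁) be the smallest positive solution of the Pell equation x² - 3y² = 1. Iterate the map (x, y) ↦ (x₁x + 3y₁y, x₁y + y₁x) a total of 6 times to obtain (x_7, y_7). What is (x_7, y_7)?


Step 1: Find the fundamental solution (x₁, y₁) of x² - 3y² = 1.
  Expand √3 as a continued fraction. a₀ = ⌊√3⌋ = 1; iterate m_{k+1} = d_k·a_k − m_k, d_{k+1} = (3 − m_{k+1}²)/d_k, a_{k+1} = ⌊(a₀ + m_{k+1})/d_{k+1}⌋ (starting m₀ = 0, d₀ = 1), with convergents p_k = a_k·p_{k-1} + p_{k-2}, q_k = a_k·q_{k-1} + q_{k-2} (p₋₁ = 1, q₋₁ = 0):
  k = 0: a₀ = 1; p₀/q₀ = 1/1; p₀² − 3·q₀² = 1 − 3 = -2.
  k = 1: m = 1, d = 2, a = ⌊(1 + 1)/2⌋ = 1; p/q = (1·1 + 1)/(1·1 + 0) = 2/1; p² − 3·q² = 4 − 3 = 1.
  The first convergent with p² − 3·q² = 1 gives the fundamental solution (x₁, y₁) = (2, 1).
Step 2: Apply the recurrence (x_{n+1}, y_{n+1}) = (x₁x_n + 3y₁y_n, x₁y_n + y₁x_n) repeatedly.
  From (x_1, y_1) = (2, 1): x_2 = 2·2 + 3·1·1 = 7; y_2 = 2·1 + 1·2 = 4.
  From (x_2, y_2) = (7, 4): x_3 = 2·7 + 3·1·4 = 26; y_3 = 2·4 + 1·7 = 15.
  From (x_3, y_3) = (26, 15): x_4 = 2·26 + 3·1·15 = 97; y_4 = 2·15 + 1·26 = 56.
  From (x_4, y_4) = (97, 56): x_5 = 2·97 + 3·1·56 = 362; y_5 = 2·56 + 1·97 = 209.
  From (x_5, y_5) = (362, 209): x_6 = 2·362 + 3·1·209 = 1351; y_6 = 2·209 + 1·362 = 780.
  From (x_6, y_6) = (1351, 780): x_7 = 2·1351 + 3·1·780 = 5042; y_7 = 2·780 + 1·1351 = 2911.
Step 3: Verify x_7² - 3·y_7² = 25421764 - 25421763 = 1 (should be 1). ✓

(x_1, y_1) = (2, 1); (x_7, y_7) = (5042, 2911).
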